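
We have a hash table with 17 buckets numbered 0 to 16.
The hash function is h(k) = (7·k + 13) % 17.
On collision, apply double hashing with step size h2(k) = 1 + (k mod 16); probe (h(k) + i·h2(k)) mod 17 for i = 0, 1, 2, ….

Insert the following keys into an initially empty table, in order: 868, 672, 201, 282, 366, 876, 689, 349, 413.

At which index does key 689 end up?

10

Insert 868: h=3, slot 3 empty -> index 3.
Insert 672: h=8, slot 8 empty -> index 8.
Insert 201: h=9, slot 9 empty -> index 9.
Insert 282: h=15, slot 15 empty -> index 15.
Insert 366: h=8, h2=15, slot 8 occupied -> index 6.
Insert 876: h=8, h2=13, slot 8 occupied -> index 4.
Insert 689: h=8, h2=2, slot 8 occupied -> index 10.
Insert 349: h=8, h2=14, slot 8 occupied -> index 5.
Insert 413: h=14, slot 14 empty -> index 14.
Table: [_, _, _, 868, 876, 349, 366, _, 672, 201, 689, _, _, _, 413, 282, _]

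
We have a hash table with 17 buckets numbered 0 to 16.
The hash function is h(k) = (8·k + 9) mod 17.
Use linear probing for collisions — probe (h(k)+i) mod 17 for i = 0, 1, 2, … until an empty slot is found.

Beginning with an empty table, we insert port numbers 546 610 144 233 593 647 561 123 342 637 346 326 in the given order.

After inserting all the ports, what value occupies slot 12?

342

546: h=8 => slot 8
610: h=10 => slot 10
144: h=5 => slot 5
233: h=3 => slot 3
593: h=10, probe 10,11 => slot 11
647: h=0 => slot 0
561: h=9 => slot 9
123: h=7 => slot 7
342: h=8, probe 8,9,10,11,12 => slot 12
637: h=5, probe 5,6 => slot 6
346: h=6, probe 6,7,8,9,10,11,12,13 => slot 13
326: h=16 => slot 16
Table: [647, _, _, 233, _, 144, 637, 123, 546, 561, 610, 593, 342, 346, _, _, 326]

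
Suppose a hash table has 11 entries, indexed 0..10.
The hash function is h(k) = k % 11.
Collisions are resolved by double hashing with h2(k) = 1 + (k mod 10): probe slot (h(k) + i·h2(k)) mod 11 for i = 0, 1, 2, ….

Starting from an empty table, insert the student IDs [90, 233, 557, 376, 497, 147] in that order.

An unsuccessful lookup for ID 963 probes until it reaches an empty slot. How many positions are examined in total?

90 hashes to 2; slot 2 is free → place at 2.
233 hashes to 2, h2=4; 2 taken → place at 6.
557 hashes to 7; slot 7 is free → place at 7.
376 hashes to 2, h2=7; 2 taken → place at 9.
497 hashes to 2, h2=8; 2 taken → place at 10.
147 hashes to 4; slot 4 is free → place at 4.
Table: [_, _, 90, _, 147, _, 233, 557, _, 376, 497]
Lookup 963: h=6, h2=4, probe 6,10,3 → slot 3 empty, not found.

3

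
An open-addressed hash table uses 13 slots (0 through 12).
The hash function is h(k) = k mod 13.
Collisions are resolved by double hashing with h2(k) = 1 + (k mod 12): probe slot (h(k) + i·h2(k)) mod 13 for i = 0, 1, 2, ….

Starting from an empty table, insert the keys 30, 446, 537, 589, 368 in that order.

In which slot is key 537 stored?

1

30 hashes to 4; slot 4 is free => place at 4.
446 hashes to 4, h2=3; 4 taken => place at 7.
537 hashes to 4, h2=10; 4 taken => place at 1.
589 hashes to 4, h2=2; 4 taken => place at 6.
368 hashes to 4, h2=9; 4 taken => place at 0.
Table: [368, 537, ., ., 30, ., 589, 446, ., ., ., ., .]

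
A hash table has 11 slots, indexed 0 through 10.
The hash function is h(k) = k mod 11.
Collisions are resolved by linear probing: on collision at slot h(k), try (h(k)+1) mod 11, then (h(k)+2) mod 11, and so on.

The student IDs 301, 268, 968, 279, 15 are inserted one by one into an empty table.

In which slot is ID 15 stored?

Insert 301: h=4, slot 4 empty → index 4.
Insert 268: h=4, slot 4 occupied → index 5.
Insert 968: h=0, slot 0 empty → index 0.
Insert 279: h=4, slots 4,5 occupied → index 6.
Insert 15: h=4, slots 4,5,6 occupied → index 7.
Table: [968, -, -, -, 301, 268, 279, 15, -, -, -]

7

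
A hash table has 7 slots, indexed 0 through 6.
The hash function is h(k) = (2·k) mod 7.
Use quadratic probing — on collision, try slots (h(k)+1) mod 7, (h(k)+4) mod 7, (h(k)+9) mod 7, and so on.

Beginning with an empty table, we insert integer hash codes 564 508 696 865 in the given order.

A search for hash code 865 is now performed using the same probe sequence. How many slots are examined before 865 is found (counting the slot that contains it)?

564 hashes to 1; slot 1 is free => place at 1.
508 hashes to 1; 1 taken => place at 2.
696 hashes to 6; slot 6 is free => place at 6.
865 hashes to 1; 1,2 taken => place at 5.
Table: [—, 564, 508, —, —, 865, 696]
Lookup 865: h=1, probe 1,2,5 → found at 5.

3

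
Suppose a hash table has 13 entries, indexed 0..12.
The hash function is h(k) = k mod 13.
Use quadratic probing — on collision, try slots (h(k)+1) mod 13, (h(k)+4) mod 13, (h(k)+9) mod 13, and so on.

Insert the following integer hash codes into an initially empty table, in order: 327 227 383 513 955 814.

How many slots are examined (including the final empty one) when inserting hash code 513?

3

Insert 327: h=2, slot 2 empty => index 2.
Insert 227: h=6, slot 6 empty => index 6.
Insert 383: h=6, slot 6 occupied => index 7.
Insert 513: h=6, slots 6,7 occupied => index 10.
Insert 955: h=6, slots 6,7,10,2 occupied => index 9.
Insert 814: h=8, slot 8 empty => index 8.
Table: [∅, ∅, 327, ∅, ∅, ∅, 227, 383, 814, 955, 513, ∅, ∅]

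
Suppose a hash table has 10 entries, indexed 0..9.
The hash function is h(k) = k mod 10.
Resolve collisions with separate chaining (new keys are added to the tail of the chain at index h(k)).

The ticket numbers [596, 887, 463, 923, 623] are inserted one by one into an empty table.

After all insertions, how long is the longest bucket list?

3

596 -> bucket 6
887 -> bucket 7
463 -> bucket 3
923 -> bucket 3 (collision)
623 -> bucket 3 (collision)
Final buckets:
0: _
1: _
2: _
3: 463 -> 923 -> 623
4: _
5: _
6: 596
7: 887
8: _
9: _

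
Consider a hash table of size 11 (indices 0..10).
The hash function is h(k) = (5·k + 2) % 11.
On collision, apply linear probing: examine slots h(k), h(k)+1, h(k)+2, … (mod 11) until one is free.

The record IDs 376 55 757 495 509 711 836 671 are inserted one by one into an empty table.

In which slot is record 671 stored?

376: h=1 → slot 1
55: h=2 → slot 2
757: h=3 → slot 3
495: h=2, probe 2,3,4 → slot 4
509: h=6 → slot 6
711: h=4, probe 4,5 → slot 5
836: h=2, probe 2,3,4,5,6,7 → slot 7
671: h=2, probe 2,3,4,5,6,7,8 → slot 8
Table: [_, 376, 55, 757, 495, 711, 509, 836, 671, _, _]

8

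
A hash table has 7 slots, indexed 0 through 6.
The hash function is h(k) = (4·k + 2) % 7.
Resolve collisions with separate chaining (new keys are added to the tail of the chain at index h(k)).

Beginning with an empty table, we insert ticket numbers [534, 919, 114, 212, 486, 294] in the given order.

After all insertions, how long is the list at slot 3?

4

534 -> bucket 3
919 -> bucket 3 (collision)
114 -> bucket 3 (collision)
212 -> bucket 3 (collision)
486 -> bucket 0
294 -> bucket 2
Final buckets:
0: 486
1: —
2: 294
3: 534 -> 919 -> 114 -> 212
4: —
5: —
6: —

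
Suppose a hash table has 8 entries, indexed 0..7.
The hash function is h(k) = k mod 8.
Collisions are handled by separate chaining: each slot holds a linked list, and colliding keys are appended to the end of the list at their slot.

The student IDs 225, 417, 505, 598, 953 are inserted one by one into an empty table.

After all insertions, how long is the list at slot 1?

Insert 225: h=1, bucket 1 empty -> new chain.
Insert 417: h=1, bucket 1 nonempty -> append to chain.
Insert 505: h=1, bucket 1 nonempty -> append to chain.
Insert 598: h=6, bucket 6 empty -> new chain.
Insert 953: h=1, bucket 1 nonempty -> append to chain.
Final buckets:
0: _
1: 225 -> 417 -> 505 -> 953
2: _
3: _
4: _
5: _
6: 598
7: _

4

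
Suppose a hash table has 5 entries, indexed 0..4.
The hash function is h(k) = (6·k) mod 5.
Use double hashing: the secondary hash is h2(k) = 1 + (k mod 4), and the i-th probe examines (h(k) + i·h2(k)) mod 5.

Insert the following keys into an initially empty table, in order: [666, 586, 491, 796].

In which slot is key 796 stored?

Insert 666: h=1, slot 1 empty -> index 1.
Insert 586: h=1, h2=3, slot 1 occupied -> index 4.
Insert 491: h=1, h2=4, slot 1 occupied -> index 0.
Insert 796: h=1, h2=1, slot 1 occupied -> index 2.
Table: [491, 666, 796, —, 586]

2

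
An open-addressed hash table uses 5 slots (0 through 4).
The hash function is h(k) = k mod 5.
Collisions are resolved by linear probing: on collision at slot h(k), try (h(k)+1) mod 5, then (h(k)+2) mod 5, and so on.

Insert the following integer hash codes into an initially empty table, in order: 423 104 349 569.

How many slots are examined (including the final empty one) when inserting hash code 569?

423: h=3 => slot 3
104: h=4 => slot 4
349: h=4, probe 4,0 => slot 0
569: h=4, probe 4,0,1 => slot 1
Table: [349, 569, ∅, 423, 104]

3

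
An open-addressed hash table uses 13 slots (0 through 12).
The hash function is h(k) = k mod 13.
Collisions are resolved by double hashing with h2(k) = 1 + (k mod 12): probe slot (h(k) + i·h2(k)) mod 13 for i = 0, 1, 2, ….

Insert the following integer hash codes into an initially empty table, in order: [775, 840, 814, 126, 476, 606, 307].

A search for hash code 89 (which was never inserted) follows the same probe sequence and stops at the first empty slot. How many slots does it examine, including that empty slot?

3

775: h=8 → slot 8
840: h=8, h2=1, probe 8,9 → slot 9
814: h=8, h2=11, probe 8,6 → slot 6
126: h=9, h2=7, probe 9,3 → slot 3
476: h=8, h2=9, probe 8,4 → slot 4
606: h=8, h2=7, probe 8,2 → slot 2
307: h=8, h2=8, probe 8,3,11 → slot 11
Table: [-, -, 606, 126, 476, -, 814, -, 775, 840, -, 307, -]
Lookup 89: h=11, h2=6, probe 11,4,10 → slot 10 empty, not found.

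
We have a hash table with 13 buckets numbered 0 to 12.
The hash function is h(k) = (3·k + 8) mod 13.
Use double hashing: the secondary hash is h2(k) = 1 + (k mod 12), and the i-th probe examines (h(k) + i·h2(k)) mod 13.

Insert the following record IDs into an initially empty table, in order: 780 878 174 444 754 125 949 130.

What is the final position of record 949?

780: h=8 => slot 8
878: h=3 => slot 3
174: h=10 => slot 10
444: h=1 => slot 1
754: h=8, h2=11, probe 8,6 => slot 6
125: h=6, h2=6, probe 6,12 => slot 12
949: h=8, h2=2, probe 8,10,12,1,3,5 => slot 5
130: h=8, h2=11, probe 8,6,4 => slot 4
Table: [∅, 444, ∅, 878, 130, 949, 754, ∅, 780, ∅, 174, ∅, 125]

5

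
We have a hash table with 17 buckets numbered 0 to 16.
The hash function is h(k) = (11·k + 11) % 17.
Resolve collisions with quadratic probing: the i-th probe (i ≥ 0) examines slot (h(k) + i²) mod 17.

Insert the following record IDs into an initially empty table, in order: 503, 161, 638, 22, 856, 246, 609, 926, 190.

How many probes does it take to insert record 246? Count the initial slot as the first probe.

503: h=2 => slot 2
161: h=14 => slot 14
638: h=8 => slot 8
22: h=15 => slot 15
856: h=9 => slot 9
246: h=14, probe 14,15,1 => slot 1
609: h=12 => slot 12
926: h=14, probe 14,15,1,6 => slot 6
190: h=10 => slot 10
Table: [∅, 246, 503, ∅, ∅, ∅, 926, ∅, 638, 856, 190, ∅, 609, ∅, 161, 22, ∅]

3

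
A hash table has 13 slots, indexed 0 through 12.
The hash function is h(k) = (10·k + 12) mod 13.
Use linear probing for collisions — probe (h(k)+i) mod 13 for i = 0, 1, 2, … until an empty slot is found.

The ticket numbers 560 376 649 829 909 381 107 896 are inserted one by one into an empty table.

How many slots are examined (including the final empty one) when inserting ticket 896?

560 hashes to 9; slot 9 is free -> place at 9.
376 hashes to 2; slot 2 is free -> place at 2.
649 hashes to 2; 2 taken -> place at 3.
829 hashes to 8; slot 8 is free -> place at 8.
909 hashes to 2; 2,3 taken -> place at 4.
381 hashes to 0; slot 0 is free -> place at 0.
107 hashes to 3; 3,4 taken -> place at 5.
896 hashes to 2; 2,3,4,5 taken -> place at 6.
Table: [381, ∅, 376, 649, 909, 107, 896, ∅, 829, 560, ∅, ∅, ∅]

5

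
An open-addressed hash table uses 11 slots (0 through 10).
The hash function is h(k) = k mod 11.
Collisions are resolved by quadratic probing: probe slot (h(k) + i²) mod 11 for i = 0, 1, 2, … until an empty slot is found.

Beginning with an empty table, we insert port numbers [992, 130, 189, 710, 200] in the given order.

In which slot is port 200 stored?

0

992: h=2 → slot 2
130: h=9 → slot 9
189: h=2, probe 2,3 → slot 3
710: h=6 → slot 6
200: h=2, probe 2,3,6,0 → slot 0
Table: [200, ., 992, 189, ., ., 710, ., ., 130, .]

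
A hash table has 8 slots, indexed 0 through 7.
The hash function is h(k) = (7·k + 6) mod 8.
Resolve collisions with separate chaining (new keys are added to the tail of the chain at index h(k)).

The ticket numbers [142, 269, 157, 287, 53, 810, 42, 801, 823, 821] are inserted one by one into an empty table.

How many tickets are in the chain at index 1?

Insert 142: h=0, bucket 0 empty -> new chain.
Insert 269: h=1, bucket 1 empty -> new chain.
Insert 157: h=1, bucket 1 nonempty -> append to chain.
Insert 287: h=7, bucket 7 empty -> new chain.
Insert 53: h=1, bucket 1 nonempty -> append to chain.
Insert 810: h=4, bucket 4 empty -> new chain.
Insert 42: h=4, bucket 4 nonempty -> append to chain.
Insert 801: h=5, bucket 5 empty -> new chain.
Insert 823: h=7, bucket 7 nonempty -> append to chain.
Insert 821: h=1, bucket 1 nonempty -> append to chain.
Final buckets:
0: 142
1: 269 -> 157 -> 53 -> 821
2: ∅
3: ∅
4: 810 -> 42
5: 801
6: ∅
7: 287 -> 823

4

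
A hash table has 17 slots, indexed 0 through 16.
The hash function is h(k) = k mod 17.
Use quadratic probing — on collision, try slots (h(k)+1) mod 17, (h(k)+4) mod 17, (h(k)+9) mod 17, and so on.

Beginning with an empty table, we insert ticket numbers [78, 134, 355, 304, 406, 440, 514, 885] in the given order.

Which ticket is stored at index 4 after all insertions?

514

Insert 78: h=10, slot 10 empty -> index 10.
Insert 134: h=15, slot 15 empty -> index 15.
Insert 355: h=15, slot 15 occupied -> index 16.
Insert 304: h=15, slots 15,16 occupied -> index 2.
Insert 406: h=15, slots 15,16,2 occupied -> index 7.
Insert 440: h=15, slots 15,16,2,7 occupied -> index 14.
Insert 514: h=4, slot 4 empty -> index 4.
Insert 885: h=1, slot 1 empty -> index 1.
Table: [∅, 885, 304, ∅, 514, ∅, ∅, 406, ∅, ∅, 78, ∅, ∅, ∅, 440, 134, 355]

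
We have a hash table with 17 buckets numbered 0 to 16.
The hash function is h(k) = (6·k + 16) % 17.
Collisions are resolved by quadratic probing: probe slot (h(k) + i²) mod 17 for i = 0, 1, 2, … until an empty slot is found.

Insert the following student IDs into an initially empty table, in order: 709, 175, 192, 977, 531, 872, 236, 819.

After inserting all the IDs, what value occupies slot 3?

709

709: h=3 -> slot 3
175: h=12 -> slot 12
192: h=12, probe 12,13 -> slot 13
977: h=13, probe 13,14 -> slot 14
531: h=6 -> slot 6
872: h=12, probe 12,13,16 -> slot 16
236: h=4 -> slot 4
819: h=0 -> slot 0
Table: [819, _, _, 709, 236, _, 531, _, _, _, _, _, 175, 192, 977, _, 872]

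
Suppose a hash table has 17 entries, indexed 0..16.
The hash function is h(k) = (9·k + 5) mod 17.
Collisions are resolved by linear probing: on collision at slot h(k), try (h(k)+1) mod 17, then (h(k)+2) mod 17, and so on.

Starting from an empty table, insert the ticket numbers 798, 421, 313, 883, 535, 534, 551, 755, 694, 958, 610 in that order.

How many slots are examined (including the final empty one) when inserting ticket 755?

Insert 798: h=13, slot 13 empty → index 13.
Insert 421: h=3, slot 3 empty → index 3.
Insert 313: h=0, slot 0 empty → index 0.
Insert 883: h=13, slot 13 occupied → index 14.
Insert 535: h=9, slot 9 empty → index 9.
Insert 534: h=0, slot 0 occupied → index 1.
Insert 551: h=0, slots 0,1 occupied → index 2.
Insert 755: h=0, slots 0,1,2,3 occupied → index 4.
Insert 694: h=12, slot 12 empty → index 12.
Insert 958: h=8, slot 8 empty → index 8.
Insert 610: h=4, slot 4 occupied → index 5.
Table: [313, 534, 551, 421, 755, 610, _, _, 958, 535, _, _, 694, 798, 883, _, _]

5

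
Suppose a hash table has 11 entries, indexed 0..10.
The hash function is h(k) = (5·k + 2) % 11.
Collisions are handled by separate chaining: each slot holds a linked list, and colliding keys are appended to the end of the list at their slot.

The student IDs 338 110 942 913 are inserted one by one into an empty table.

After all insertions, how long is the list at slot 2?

2

338 -> bucket 9
110 -> bucket 2
942 -> bucket 4
913 -> bucket 2 (collision)
Final buckets:
0: .
1: .
2: 110 -> 913
3: .
4: 942
5: .
6: .
7: .
8: .
9: 338
10: .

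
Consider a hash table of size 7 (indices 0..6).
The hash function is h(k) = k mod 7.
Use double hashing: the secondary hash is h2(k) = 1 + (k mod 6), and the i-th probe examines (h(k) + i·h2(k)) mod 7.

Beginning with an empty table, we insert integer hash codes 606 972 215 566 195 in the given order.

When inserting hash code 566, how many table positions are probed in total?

606: h=4 -> slot 4
972: h=6 -> slot 6
215: h=5 -> slot 5
566: h=6, h2=3, probe 6,2 -> slot 2
195: h=6, h2=4, probe 6,3 -> slot 3
Table: [∅, ∅, 566, 195, 606, 215, 972]

2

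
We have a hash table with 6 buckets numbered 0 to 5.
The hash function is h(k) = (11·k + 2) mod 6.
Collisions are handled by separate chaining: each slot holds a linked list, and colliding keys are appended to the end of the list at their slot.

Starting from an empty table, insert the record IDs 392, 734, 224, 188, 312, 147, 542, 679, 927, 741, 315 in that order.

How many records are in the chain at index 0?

5

392 → bucket 0
734 → bucket 0 (collision)
224 → bucket 0 (collision)
188 → bucket 0 (collision)
312 → bucket 2
147 → bucket 5
542 → bucket 0 (collision)
679 → bucket 1
927 → bucket 5 (collision)
741 → bucket 5 (collision)
315 → bucket 5 (collision)
Final buckets:
0: 392 -> 734 -> 224 -> 188 -> 542
1: 679
2: 312
3: -
4: -
5: 147 -> 927 -> 741 -> 315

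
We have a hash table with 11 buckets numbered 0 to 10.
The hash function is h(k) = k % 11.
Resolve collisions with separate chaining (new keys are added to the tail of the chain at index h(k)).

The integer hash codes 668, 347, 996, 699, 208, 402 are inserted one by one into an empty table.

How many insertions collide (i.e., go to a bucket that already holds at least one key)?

3

Insert 668: h=8, bucket 8 empty -> new chain.
Insert 347: h=6, bucket 6 empty -> new chain.
Insert 996: h=6, bucket 6 nonempty -> append to chain.
Insert 699: h=6, bucket 6 nonempty -> append to chain.
Insert 208: h=10, bucket 10 empty -> new chain.
Insert 402: h=6, bucket 6 nonempty -> append to chain.
Final buckets:
0: ∅
1: ∅
2: ∅
3: ∅
4: ∅
5: ∅
6: 347 -> 996 -> 699 -> 402
7: ∅
8: 668
9: ∅
10: 208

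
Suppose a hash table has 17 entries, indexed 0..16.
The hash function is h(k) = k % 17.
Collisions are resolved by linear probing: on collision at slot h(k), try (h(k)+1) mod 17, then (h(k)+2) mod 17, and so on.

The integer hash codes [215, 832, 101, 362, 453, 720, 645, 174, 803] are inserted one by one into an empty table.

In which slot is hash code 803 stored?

Insert 215: h=11, slot 11 empty => index 11.
Insert 832: h=16, slot 16 empty => index 16.
Insert 101: h=16, slot 16 occupied => index 0.
Insert 362: h=5, slot 5 empty => index 5.
Insert 453: h=11, slot 11 occupied => index 12.
Insert 720: h=6, slot 6 empty => index 6.
Insert 645: h=16, slots 16,0 occupied => index 1.
Insert 174: h=4, slot 4 empty => index 4.
Insert 803: h=4, slots 4,5,6 occupied => index 7.
Table: [101, 645, -, -, 174, 362, 720, 803, -, -, -, 215, 453, -, -, -, 832]

7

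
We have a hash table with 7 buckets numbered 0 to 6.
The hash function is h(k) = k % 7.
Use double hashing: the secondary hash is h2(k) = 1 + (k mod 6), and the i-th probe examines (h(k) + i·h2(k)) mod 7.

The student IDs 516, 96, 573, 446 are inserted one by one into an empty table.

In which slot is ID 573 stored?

516 hashes to 5; slot 5 is free → place at 5.
96 hashes to 5, h2=1; 5 taken → place at 6.
573 hashes to 6, h2=4; 6 taken → place at 3.
446 hashes to 5, h2=3; 5 taken → place at 1.
Table: [—, 446, —, 573, —, 516, 96]

3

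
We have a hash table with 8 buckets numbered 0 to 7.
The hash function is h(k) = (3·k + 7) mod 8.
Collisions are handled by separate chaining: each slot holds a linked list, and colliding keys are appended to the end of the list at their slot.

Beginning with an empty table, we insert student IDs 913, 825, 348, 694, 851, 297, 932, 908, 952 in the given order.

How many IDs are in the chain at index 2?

Insert 913: h=2, bucket 2 empty -> new chain.
Insert 825: h=2, bucket 2 nonempty -> append to chain.
Insert 348: h=3, bucket 3 empty -> new chain.
Insert 694: h=1, bucket 1 empty -> new chain.
Insert 851: h=0, bucket 0 empty -> new chain.
Insert 297: h=2, bucket 2 nonempty -> append to chain.
Insert 932: h=3, bucket 3 nonempty -> append to chain.
Insert 908: h=3, bucket 3 nonempty -> append to chain.
Insert 952: h=7, bucket 7 empty -> new chain.
Final buckets:
0: 851
1: 694
2: 913 -> 825 -> 297
3: 348 -> 932 -> 908
4: _
5: _
6: _
7: 952

3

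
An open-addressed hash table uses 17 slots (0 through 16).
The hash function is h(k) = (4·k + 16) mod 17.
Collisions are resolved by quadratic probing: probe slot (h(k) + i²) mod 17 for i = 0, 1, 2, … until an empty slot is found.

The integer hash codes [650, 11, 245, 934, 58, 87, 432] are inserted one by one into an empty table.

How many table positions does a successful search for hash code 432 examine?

3

Insert 650: h=15, slot 15 empty -> index 15.
Insert 11: h=9, slot 9 empty -> index 9.
Insert 245: h=10, slot 10 empty -> index 10.
Insert 934: h=12, slot 12 empty -> index 12.
Insert 58: h=10, slot 10 occupied -> index 11.
Insert 87: h=7, slot 7 empty -> index 7.
Insert 432: h=10, slots 10,11 occupied -> index 14.
Table: [_, _, _, _, _, _, _, 87, _, 11, 245, 58, 934, _, 432, 650, _]
Lookup 432: h=10, probe 10,11,14 → found at 14.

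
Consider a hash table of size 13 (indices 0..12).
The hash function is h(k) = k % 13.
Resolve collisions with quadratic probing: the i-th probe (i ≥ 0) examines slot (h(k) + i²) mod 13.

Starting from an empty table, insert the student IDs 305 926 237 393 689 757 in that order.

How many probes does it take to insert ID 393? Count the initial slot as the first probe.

3

Insert 305: h=6, slot 6 empty => index 6.
Insert 926: h=3, slot 3 empty => index 3.
Insert 237: h=3, slot 3 occupied => index 4.
Insert 393: h=3, slots 3,4 occupied => index 7.
Insert 689: h=0, slot 0 empty => index 0.
Insert 757: h=3, slots 3,4,7 occupied => index 12.
Table: [689, -, -, 926, 237, -, 305, 393, -, -, -, -, 757]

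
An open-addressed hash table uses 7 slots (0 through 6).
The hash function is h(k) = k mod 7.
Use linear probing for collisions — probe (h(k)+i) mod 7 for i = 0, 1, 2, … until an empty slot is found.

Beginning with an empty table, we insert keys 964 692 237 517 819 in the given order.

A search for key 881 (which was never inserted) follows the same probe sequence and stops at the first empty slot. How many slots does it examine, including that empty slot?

Insert 964: h=5, slot 5 empty -> index 5.
Insert 692: h=6, slot 6 empty -> index 6.
Insert 237: h=6, slot 6 occupied -> index 0.
Insert 517: h=6, slots 6,0 occupied -> index 1.
Insert 819: h=0, slots 0,1 occupied -> index 2.
Table: [237, 517, 819, ∅, ∅, 964, 692]
Lookup 881: h=6, probe 6,0,1,2,3 → slot 3 empty, not found.

5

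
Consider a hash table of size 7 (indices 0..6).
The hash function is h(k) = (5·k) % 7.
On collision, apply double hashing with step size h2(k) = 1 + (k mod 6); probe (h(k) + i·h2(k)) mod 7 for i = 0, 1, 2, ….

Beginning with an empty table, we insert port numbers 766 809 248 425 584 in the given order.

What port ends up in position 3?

766: h=1 => slot 1
809: h=6 => slot 6
248: h=1, h2=3, probe 1,4 => slot 4
425: h=4, h2=6, probe 4,3 => slot 3
584: h=1, h2=3, probe 1,4,0 => slot 0
Table: [584, 766, ∅, 425, 248, ∅, 809]

425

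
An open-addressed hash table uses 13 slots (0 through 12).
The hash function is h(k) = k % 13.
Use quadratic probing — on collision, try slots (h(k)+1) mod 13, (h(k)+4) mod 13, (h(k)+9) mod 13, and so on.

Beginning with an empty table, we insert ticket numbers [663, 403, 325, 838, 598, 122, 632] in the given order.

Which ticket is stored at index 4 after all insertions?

325

663 hashes to 0; slot 0 is free → place at 0.
403 hashes to 0; 0 taken → place at 1.
325 hashes to 0; 0,1 taken → place at 4.
838 hashes to 6; slot 6 is free → place at 6.
598 hashes to 0; 0,1,4 taken → place at 9.
122 hashes to 5; slot 5 is free → place at 5.
632 hashes to 8; slot 8 is free → place at 8.
Table: [663, 403, ., ., 325, 122, 838, ., 632, 598, ., ., .]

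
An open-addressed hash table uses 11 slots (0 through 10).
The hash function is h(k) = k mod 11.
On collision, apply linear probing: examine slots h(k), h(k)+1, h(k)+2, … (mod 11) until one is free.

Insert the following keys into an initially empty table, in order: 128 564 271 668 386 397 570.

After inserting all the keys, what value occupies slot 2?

128 hashes to 7; slot 7 is free → place at 7.
564 hashes to 3; slot 3 is free → place at 3.
271 hashes to 7; 7 taken → place at 8.
668 hashes to 8; 8 taken → place at 9.
386 hashes to 1; slot 1 is free → place at 1.
397 hashes to 1; 1 taken → place at 2.
570 hashes to 9; 9 taken → place at 10.
Table: [., 386, 397, 564, ., ., ., 128, 271, 668, 570]

397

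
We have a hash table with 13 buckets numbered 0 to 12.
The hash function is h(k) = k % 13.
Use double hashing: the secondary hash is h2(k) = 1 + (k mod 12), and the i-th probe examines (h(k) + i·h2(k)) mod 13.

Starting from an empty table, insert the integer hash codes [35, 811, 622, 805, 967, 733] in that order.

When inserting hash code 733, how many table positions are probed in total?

Insert 35: h=9, slot 9 empty -> index 9.
Insert 811: h=5, slot 5 empty -> index 5.
Insert 622: h=11, slot 11 empty -> index 11.
Insert 805: h=12, slot 12 empty -> index 12.
Insert 967: h=5, h2=8, slot 5 occupied -> index 0.
Insert 733: h=5, h2=2, slot 5 occupied -> index 7.
Table: [967, —, —, —, —, 811, —, 733, —, 35, —, 622, 805]

2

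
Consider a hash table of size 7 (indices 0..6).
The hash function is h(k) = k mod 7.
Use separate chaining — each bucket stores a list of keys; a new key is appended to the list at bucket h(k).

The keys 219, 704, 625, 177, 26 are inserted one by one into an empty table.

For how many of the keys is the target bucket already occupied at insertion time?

219 -> bucket 2
704 -> bucket 4
625 -> bucket 2 (collision)
177 -> bucket 2 (collision)
26 -> bucket 5
Final buckets:
0: —
1: —
2: 219 -> 625 -> 177
3: —
4: 704
5: 26
6: —

2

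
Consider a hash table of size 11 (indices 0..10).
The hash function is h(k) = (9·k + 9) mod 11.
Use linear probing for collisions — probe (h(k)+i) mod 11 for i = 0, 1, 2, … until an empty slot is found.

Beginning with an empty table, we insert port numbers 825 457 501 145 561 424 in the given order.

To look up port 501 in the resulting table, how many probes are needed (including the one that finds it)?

3

Insert 825: h=9, slot 9 empty => index 9.
Insert 457: h=8, slot 8 empty => index 8.
Insert 501: h=8, slots 8,9 occupied => index 10.
Insert 145: h=5, slot 5 empty => index 5.
Insert 561: h=9, slots 9,10 occupied => index 0.
Insert 424: h=8, slots 8,9,10,0 occupied => index 1.
Table: [561, 424, -, -, -, 145, -, -, 457, 825, 501]
Lookup 501: h=8, probe 8,9,10 → found at 10.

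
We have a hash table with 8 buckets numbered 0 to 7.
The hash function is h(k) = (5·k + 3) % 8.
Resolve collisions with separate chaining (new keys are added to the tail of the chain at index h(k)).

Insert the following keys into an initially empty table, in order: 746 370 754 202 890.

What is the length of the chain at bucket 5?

5

Insert 746: h=5, bucket 5 empty -> new chain.
Insert 370: h=5, bucket 5 nonempty -> append to chain.
Insert 754: h=5, bucket 5 nonempty -> append to chain.
Insert 202: h=5, bucket 5 nonempty -> append to chain.
Insert 890: h=5, bucket 5 nonempty -> append to chain.
Final buckets:
0: -
1: -
2: -
3: -
4: -
5: 746 -> 370 -> 754 -> 202 -> 890
6: -
7: -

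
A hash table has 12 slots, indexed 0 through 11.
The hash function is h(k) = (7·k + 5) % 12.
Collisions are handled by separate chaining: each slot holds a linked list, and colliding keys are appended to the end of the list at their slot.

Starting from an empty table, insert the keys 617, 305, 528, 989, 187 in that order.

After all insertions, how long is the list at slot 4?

3

Insert 617: h=4, bucket 4 empty → new chain.
Insert 305: h=4, bucket 4 nonempty → append to chain.
Insert 528: h=5, bucket 5 empty → new chain.
Insert 989: h=4, bucket 4 nonempty → append to chain.
Insert 187: h=6, bucket 6 empty → new chain.
Final buckets:
0: _
1: _
2: _
3: _
4: 617 -> 305 -> 989
5: 528
6: 187
7: _
8: _
9: _
10: _
11: _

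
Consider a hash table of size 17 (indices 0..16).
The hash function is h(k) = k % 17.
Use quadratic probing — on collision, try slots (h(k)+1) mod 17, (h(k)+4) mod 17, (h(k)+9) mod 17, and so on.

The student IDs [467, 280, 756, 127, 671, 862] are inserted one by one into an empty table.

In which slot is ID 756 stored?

12

467 hashes to 8; slot 8 is free → place at 8.
280 hashes to 8; 8 taken → place at 9.
756 hashes to 8; 8,9 taken → place at 12.
127 hashes to 8; 8,9,12 taken → place at 0.
671 hashes to 8; 8,9,12,0 taken → place at 7.
862 hashes to 12; 12 taken → place at 13.
Table: [127, -, -, -, -, -, -, 671, 467, 280, -, -, 756, 862, -, -, -]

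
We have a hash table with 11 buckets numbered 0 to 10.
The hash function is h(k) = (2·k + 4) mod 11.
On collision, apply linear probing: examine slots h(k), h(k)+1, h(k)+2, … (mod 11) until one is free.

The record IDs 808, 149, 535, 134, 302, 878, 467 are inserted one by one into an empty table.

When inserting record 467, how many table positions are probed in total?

Insert 808: h=3, slot 3 empty → index 3.
Insert 149: h=5, slot 5 empty → index 5.
Insert 535: h=7, slot 7 empty → index 7.
Insert 134: h=8, slot 8 empty → index 8.
Insert 302: h=3, slot 3 occupied → index 4.
Insert 878: h=0, slot 0 empty → index 0.
Insert 467: h=3, slots 3,4,5 occupied → index 6.
Table: [878, -, -, 808, 302, 149, 467, 535, 134, -, -]

4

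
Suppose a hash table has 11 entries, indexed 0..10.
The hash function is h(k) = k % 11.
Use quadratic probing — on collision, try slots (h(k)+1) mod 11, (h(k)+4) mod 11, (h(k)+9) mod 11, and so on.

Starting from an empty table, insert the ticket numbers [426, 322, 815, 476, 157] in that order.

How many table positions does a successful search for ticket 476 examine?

426 hashes to 8; slot 8 is free -> place at 8.
322 hashes to 3; slot 3 is free -> place at 3.
815 hashes to 1; slot 1 is free -> place at 1.
476 hashes to 3; 3 taken -> place at 4.
157 hashes to 3; 3,4 taken -> place at 7.
Table: [∅, 815, ∅, 322, 476, ∅, ∅, 157, 426, ∅, ∅]
Lookup 476: h=3, probe 3,4 → found at 4.

2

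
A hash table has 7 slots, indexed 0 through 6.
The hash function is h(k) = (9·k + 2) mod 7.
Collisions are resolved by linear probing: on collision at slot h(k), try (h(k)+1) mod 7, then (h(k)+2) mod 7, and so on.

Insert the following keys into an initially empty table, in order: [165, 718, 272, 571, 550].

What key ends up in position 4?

718

165 hashes to 3; slot 3 is free => place at 3.
718 hashes to 3; 3 taken => place at 4.
272 hashes to 0; slot 0 is free => place at 0.
571 hashes to 3; 3,4 taken => place at 5.
550 hashes to 3; 3,4,5 taken => place at 6.
Table: [272, ∅, ∅, 165, 718, 571, 550]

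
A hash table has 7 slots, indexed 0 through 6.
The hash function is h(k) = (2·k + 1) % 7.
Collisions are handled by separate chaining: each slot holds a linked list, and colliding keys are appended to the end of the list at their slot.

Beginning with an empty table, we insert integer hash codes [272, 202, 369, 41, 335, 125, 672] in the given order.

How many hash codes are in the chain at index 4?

1

272 -> bucket 6
202 -> bucket 6 (collision)
369 -> bucket 4
41 -> bucket 6 (collision)
335 -> bucket 6 (collision)
125 -> bucket 6 (collision)
672 -> bucket 1
Final buckets:
0: -
1: 672
2: -
3: -
4: 369
5: -
6: 272 -> 202 -> 41 -> 335 -> 125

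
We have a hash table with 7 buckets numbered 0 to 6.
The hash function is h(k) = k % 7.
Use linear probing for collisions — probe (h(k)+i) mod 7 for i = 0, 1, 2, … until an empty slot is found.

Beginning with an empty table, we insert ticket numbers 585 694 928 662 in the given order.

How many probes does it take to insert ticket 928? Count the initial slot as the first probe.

585: h=4 → slot 4
694: h=1 → slot 1
928: h=4, probe 4,5 → slot 5
662: h=4, probe 4,5,6 → slot 6
Table: [., 694, ., ., 585, 928, 662]

2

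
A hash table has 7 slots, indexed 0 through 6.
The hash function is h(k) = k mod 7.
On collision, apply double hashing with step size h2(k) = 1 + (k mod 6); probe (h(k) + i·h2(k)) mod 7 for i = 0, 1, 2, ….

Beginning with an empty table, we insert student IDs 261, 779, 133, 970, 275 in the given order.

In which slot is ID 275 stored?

261 hashes to 2; slot 2 is free => place at 2.
779 hashes to 2, h2=6; 2 taken => place at 1.
133 hashes to 0; slot 0 is free => place at 0.
970 hashes to 4; slot 4 is free => place at 4.
275 hashes to 2, h2=6; 2,1,0 taken => place at 6.
Table: [133, 779, 261, _, 970, _, 275]

6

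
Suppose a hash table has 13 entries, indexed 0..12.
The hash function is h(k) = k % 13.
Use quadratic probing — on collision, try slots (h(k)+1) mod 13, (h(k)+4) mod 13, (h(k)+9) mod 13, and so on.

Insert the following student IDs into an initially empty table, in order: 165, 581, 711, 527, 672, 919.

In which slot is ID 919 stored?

165 hashes to 9; slot 9 is free -> place at 9.
581 hashes to 9; 9 taken -> place at 10.
711 hashes to 9; 9,10 taken -> place at 0.
527 hashes to 7; slot 7 is free -> place at 7.
672 hashes to 9; 9,10,0 taken -> place at 5.
919 hashes to 9; 9,10,0,5 taken -> place at 12.
Table: [711, ∅, ∅, ∅, ∅, 672, ∅, 527, ∅, 165, 581, ∅, 919]

12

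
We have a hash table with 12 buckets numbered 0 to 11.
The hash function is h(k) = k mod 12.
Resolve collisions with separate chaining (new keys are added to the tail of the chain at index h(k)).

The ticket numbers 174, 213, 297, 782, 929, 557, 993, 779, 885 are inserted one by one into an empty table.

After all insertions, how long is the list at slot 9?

174 → bucket 6
213 → bucket 9
297 → bucket 9 (collision)
782 → bucket 2
929 → bucket 5
557 → bucket 5 (collision)
993 → bucket 9 (collision)
779 → bucket 11
885 → bucket 9 (collision)
Final buckets:
0: .
1: .
2: 782
3: .
4: .
5: 929 -> 557
6: 174
7: .
8: .
9: 213 -> 297 -> 993 -> 885
10: .
11: 779

4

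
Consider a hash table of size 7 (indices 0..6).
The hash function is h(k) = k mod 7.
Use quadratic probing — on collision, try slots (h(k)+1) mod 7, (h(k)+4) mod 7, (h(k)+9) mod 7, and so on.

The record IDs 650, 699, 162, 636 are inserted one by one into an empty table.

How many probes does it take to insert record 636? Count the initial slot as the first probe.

3

650 hashes to 6; slot 6 is free => place at 6.
699 hashes to 6; 6 taken => place at 0.
162 hashes to 1; slot 1 is free => place at 1.
636 hashes to 6; 6,0 taken => place at 3.
Table: [699, 162, —, 636, —, —, 650]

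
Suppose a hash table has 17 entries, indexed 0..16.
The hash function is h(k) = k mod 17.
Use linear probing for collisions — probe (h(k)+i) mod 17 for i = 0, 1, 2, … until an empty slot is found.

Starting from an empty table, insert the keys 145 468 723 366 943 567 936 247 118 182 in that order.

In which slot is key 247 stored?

Insert 145: h=9, slot 9 empty → index 9.
Insert 468: h=9, slot 9 occupied → index 10.
Insert 723: h=9, slots 9,10 occupied → index 11.
Insert 366: h=9, slots 9,10,11 occupied → index 12.
Insert 943: h=8, slot 8 empty → index 8.
Insert 567: h=6, slot 6 empty → index 6.
Insert 936: h=1, slot 1 empty → index 1.
Insert 247: h=9, slots 9,10,11,12 occupied → index 13.
Insert 118: h=16, slot 16 empty → index 16.
Insert 182: h=12, slots 12,13 occupied → index 14.
Table: [∅, 936, ∅, ∅, ∅, ∅, 567, ∅, 943, 145, 468, 723, 366, 247, 182, ∅, 118]

13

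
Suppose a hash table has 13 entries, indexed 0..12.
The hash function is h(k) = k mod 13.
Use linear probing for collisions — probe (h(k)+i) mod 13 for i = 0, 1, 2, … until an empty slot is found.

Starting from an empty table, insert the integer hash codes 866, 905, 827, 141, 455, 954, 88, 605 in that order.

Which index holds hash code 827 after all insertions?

866: h=8 => slot 8
905: h=8, probe 8,9 => slot 9
827: h=8, probe 8,9,10 => slot 10
141: h=11 => slot 11
455: h=0 => slot 0
954: h=5 => slot 5
88: h=10, probe 10,11,12 => slot 12
605: h=7 => slot 7
Table: [455, _, _, _, _, 954, _, 605, 866, 905, 827, 141, 88]

10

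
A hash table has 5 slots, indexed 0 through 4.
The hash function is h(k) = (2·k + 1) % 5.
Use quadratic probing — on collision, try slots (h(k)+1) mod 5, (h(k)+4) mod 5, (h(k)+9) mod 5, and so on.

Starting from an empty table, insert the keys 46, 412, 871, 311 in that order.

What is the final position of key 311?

46 hashes to 3; slot 3 is free → place at 3.
412 hashes to 0; slot 0 is free → place at 0.
871 hashes to 3; 3 taken → place at 4.
311 hashes to 3; 3,4 taken → place at 2.
Table: [412, -, 311, 46, 871]

2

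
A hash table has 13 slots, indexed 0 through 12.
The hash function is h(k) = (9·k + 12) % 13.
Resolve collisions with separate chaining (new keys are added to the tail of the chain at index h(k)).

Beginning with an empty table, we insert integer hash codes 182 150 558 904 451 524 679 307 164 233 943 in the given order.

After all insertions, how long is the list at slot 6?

182 → bucket 12
150 → bucket 10
558 → bucket 3
904 → bucket 10 (collision)
451 → bucket 2
524 → bucket 9
679 → bucket 0
307 → bucket 6
164 → bucket 6 (collision)
233 → bucket 3 (collision)
943 → bucket 10 (collision)
Final buckets:
0: 679
1: -
2: 451
3: 558 -> 233
4: -
5: -
6: 307 -> 164
7: -
8: -
9: 524
10: 150 -> 904 -> 943
11: -
12: 182

2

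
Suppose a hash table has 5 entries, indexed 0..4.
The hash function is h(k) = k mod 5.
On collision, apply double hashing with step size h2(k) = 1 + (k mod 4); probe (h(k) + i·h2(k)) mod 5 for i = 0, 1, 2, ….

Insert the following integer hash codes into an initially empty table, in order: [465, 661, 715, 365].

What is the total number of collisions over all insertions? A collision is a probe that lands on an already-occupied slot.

2

465 hashes to 0; slot 0 is free => place at 0.
661 hashes to 1; slot 1 is free => place at 1.
715 hashes to 0, h2=4; 0 taken => place at 4.
365 hashes to 0, h2=2; 0 taken => place at 2.
Table: [465, 661, 365, ., 715]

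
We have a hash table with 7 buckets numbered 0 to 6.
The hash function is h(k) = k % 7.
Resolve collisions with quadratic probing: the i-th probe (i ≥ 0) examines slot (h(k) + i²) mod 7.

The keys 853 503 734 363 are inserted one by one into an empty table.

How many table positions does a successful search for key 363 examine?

Insert 853: h=6, slot 6 empty -> index 6.
Insert 503: h=6, slot 6 occupied -> index 0.
Insert 734: h=6, slots 6,0 occupied -> index 3.
Insert 363: h=6, slots 6,0,3 occupied -> index 1.
Table: [503, 363, —, 734, —, —, 853]
Lookup 363: h=6, probe 6,0,3,1 → found at 1.

4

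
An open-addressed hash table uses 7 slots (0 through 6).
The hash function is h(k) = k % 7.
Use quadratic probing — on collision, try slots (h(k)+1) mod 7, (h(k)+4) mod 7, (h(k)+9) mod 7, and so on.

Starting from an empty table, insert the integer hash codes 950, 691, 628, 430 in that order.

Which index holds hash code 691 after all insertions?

950 hashes to 5; slot 5 is free -> place at 5.
691 hashes to 5; 5 taken -> place at 6.
628 hashes to 5; 5,6 taken -> place at 2.
430 hashes to 3; slot 3 is free -> place at 3.
Table: [—, —, 628, 430, —, 950, 691]

6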